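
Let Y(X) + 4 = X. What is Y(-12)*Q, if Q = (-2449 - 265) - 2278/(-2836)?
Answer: 30778504/709 ≈ 43411.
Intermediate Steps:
Y(X) = -4 + X
Q = -3847313/1418 (Q = -2714 - 2278*(-1)/2836 = -2714 - 1*(-1139/1418) = -2714 + 1139/1418 = -3847313/1418 ≈ -2713.2)
Y(-12)*Q = (-4 - 12)*(-3847313/1418) = -16*(-3847313/1418) = 30778504/709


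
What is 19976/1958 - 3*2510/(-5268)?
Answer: 908919/78142 ≈ 11.632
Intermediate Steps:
19976/1958 - 3*2510/(-5268) = 19976*(1/1958) - 7530*(-1/5268) = 908/89 + 1255/878 = 908919/78142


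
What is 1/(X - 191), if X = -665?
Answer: -1/856 ≈ -0.0011682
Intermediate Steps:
1/(X - 191) = 1/(-665 - 191) = 1/(-856) = -1/856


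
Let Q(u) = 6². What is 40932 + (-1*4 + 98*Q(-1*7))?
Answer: 44456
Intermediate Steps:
Q(u) = 36
40932 + (-1*4 + 98*Q(-1*7)) = 40932 + (-1*4 + 98*36) = 40932 + (-4 + 3528) = 40932 + 3524 = 44456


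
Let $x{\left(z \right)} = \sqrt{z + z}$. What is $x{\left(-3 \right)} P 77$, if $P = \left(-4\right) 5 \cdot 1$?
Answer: $- 1540 i \sqrt{6} \approx - 3772.2 i$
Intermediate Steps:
$x{\left(z \right)} = \sqrt{2} \sqrt{z}$ ($x{\left(z \right)} = \sqrt{2 z} = \sqrt{2} \sqrt{z}$)
$P = -20$ ($P = \left(-20\right) 1 = -20$)
$x{\left(-3 \right)} P 77 = \sqrt{2} \sqrt{-3} \left(-20\right) 77 = \sqrt{2} i \sqrt{3} \left(-20\right) 77 = i \sqrt{6} \left(-20\right) 77 = - 20 i \sqrt{6} \cdot 77 = - 1540 i \sqrt{6}$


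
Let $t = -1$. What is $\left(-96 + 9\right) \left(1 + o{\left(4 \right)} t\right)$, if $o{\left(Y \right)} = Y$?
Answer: $261$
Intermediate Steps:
$\left(-96 + 9\right) \left(1 + o{\left(4 \right)} t\right) = \left(-96 + 9\right) \left(1 + 4 \left(-1\right)\right) = - 87 \left(1 - 4\right) = \left(-87\right) \left(-3\right) = 261$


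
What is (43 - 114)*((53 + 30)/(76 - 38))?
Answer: -5893/38 ≈ -155.08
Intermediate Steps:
(43 - 114)*((53 + 30)/(76 - 38)) = -5893/38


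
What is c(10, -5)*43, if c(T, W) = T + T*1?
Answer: 860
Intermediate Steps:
c(T, W) = 2*T (c(T, W) = T + T = 2*T)
c(10, -5)*43 = (2*10)*43 = 20*43 = 860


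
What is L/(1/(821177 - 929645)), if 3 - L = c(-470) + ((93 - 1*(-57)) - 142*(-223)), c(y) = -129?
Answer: 3436700112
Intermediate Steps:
L = -31684 (L = 3 - (-129 + ((93 - 1*(-57)) - 142*(-223))) = 3 - (-129 + ((93 + 57) + 31666)) = 3 - (-129 + (150 + 31666)) = 3 - (-129 + 31816) = 3 - 1*31687 = 3 - 31687 = -31684)
L/(1/(821177 - 929645)) = -31684/(1/(821177 - 929645)) = -31684/(1/(-108468)) = -31684/(-1/108468) = -31684*(-108468) = 3436700112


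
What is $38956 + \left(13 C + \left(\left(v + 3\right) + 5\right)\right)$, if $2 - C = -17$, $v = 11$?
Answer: $39222$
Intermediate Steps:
$C = 19$ ($C = 2 - -17 = 2 + 17 = 19$)
$38956 + \left(13 C + \left(\left(v + 3\right) + 5\right)\right) = 38956 + \left(13 \cdot 19 + \left(\left(11 + 3\right) + 5\right)\right) = 38956 + \left(247 + \left(14 + 5\right)\right) = 38956 + \left(247 + 19\right) = 38956 + 266 = 39222$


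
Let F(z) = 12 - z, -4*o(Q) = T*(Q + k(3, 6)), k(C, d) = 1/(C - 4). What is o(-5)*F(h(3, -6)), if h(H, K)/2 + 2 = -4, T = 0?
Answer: 0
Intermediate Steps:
h(H, K) = -12 (h(H, K) = -4 + 2*(-4) = -4 - 8 = -12)
k(C, d) = 1/(-4 + C)
o(Q) = 0 (o(Q) = -0*(Q + 1/(-4 + 3)) = -0*(Q + 1/(-1)) = -0*(Q - 1) = -0*(-1 + Q) = -¼*0 = 0)
o(-5)*F(h(3, -6)) = 0*(12 - 1*(-12)) = 0*(12 + 12) = 0*24 = 0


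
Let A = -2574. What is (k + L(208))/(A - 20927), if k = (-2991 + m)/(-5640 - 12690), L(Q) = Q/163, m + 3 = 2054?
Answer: -8438/149395857 ≈ -5.6481e-5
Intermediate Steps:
m = 2051 (m = -3 + 2054 = 2051)
L(Q) = Q/163 (L(Q) = Q*(1/163) = Q/163)
k = 2/39 (k = (-2991 + 2051)/(-5640 - 12690) = -940/(-18330) = -940*(-1/18330) = 2/39 ≈ 0.051282)
(k + L(208))/(A - 20927) = (2/39 + (1/163)*208)/(-2574 - 20927) = (2/39 + 208/163)/(-23501) = (8438/6357)*(-1/23501) = -8438/149395857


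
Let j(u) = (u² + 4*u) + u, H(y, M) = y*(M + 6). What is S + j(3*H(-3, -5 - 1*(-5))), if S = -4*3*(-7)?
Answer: 2730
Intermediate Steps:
H(y, M) = y*(6 + M)
S = 84 (S = -12*(-7) = 84)
j(u) = u² + 5*u
S + j(3*H(-3, -5 - 1*(-5))) = 84 + (3*(-3*(6 + (-5 - 1*(-5)))))*(5 + 3*(-3*(6 + (-5 - 1*(-5))))) = 84 + (3*(-3*(6 + (-5 + 5))))*(5 + 3*(-3*(6 + (-5 + 5)))) = 84 + (3*(-3*(6 + 0)))*(5 + 3*(-3*(6 + 0))) = 84 + (3*(-3*6))*(5 + 3*(-3*6)) = 84 + (3*(-18))*(5 + 3*(-18)) = 84 - 54*(5 - 54) = 84 - 54*(-49) = 84 + 2646 = 2730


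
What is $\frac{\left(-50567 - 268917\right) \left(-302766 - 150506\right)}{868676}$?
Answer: $\frac{36203287912}{217169} \approx 1.6671 \cdot 10^{5}$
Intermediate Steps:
$\frac{\left(-50567 - 268917\right) \left(-302766 - 150506\right)}{868676} = \left(-319484\right) \left(-453272\right) \frac{1}{868676} = 144813151648 \cdot \frac{1}{868676} = \frac{36203287912}{217169}$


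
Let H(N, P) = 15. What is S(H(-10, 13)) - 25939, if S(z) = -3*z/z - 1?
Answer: -25943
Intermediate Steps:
S(z) = -4 (S(z) = -3*1 - 1 = -3 - 1 = -4)
S(H(-10, 13)) - 25939 = -4 - 25939 = -25943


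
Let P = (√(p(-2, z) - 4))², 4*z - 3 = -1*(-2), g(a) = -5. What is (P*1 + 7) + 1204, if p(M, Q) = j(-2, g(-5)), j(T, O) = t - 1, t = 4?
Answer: 1210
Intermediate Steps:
j(T, O) = 3 (j(T, O) = 4 - 1 = 3)
z = 5/4 (z = ¾ + (-1*(-2))/4 = ¾ + (¼)*2 = ¾ + ½ = 5/4 ≈ 1.2500)
p(M, Q) = 3
P = -1 (P = (√(3 - 4))² = (√(-1))² = I² = -1)
(P*1 + 7) + 1204 = (-1*1 + 7) + 1204 = (-1 + 7) + 1204 = 6 + 1204 = 1210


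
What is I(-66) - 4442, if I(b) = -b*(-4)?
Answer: -4706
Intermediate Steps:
I(b) = 4*b
I(-66) - 4442 = 4*(-66) - 4442 = -264 - 4442 = -4706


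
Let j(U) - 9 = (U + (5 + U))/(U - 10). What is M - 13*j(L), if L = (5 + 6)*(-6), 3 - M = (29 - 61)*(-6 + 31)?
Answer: 50485/76 ≈ 664.28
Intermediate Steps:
M = 803 (M = 3 - (29 - 61)*(-6 + 31) = 3 - (-32)*25 = 3 - 1*(-800) = 3 + 800 = 803)
L = -66 (L = 11*(-6) = -66)
j(U) = 9 + (5 + 2*U)/(-10 + U) (j(U) = 9 + (U + (5 + U))/(U - 10) = 9 + (5 + 2*U)/(-10 + U))
M - 13*j(L) = 803 - 13*(-85 + 11*(-66))/(-10 - 66) = 803 - 13*(-85 - 726)/(-76) = 803 - (-13)*(-811)/76 = 803 - 13*811/76 = 803 - 10543/76 = 50485/76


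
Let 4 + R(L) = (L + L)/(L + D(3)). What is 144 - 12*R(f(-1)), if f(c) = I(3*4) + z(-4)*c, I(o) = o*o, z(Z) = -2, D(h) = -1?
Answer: 24336/145 ≈ 167.83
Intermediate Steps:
I(o) = o**2
f(c) = 144 - 2*c (f(c) = (3*4)**2 - 2*c = 12**2 - 2*c = 144 - 2*c)
R(L) = -4 + 2*L/(-1 + L) (R(L) = -4 + (L + L)/(L - 1) = -4 + (2*L)/(-1 + L) = -4 + 2*L/(-1 + L))
144 - 12*R(f(-1)) = 144 - 24*(2 - (144 - 2*(-1)))/(-1 + (144 - 2*(-1))) = 144 - 24*(2 - (144 + 2))/(-1 + (144 + 2)) = 144 - 24*(2 - 1*146)/(-1 + 146) = 144 - 24*(2 - 146)/145 = 144 - 24*(-144)/145 = 144 - 12*(-288/145) = 144 + 3456/145 = 24336/145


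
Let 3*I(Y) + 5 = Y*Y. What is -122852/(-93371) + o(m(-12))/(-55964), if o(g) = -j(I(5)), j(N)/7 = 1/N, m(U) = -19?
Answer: 137507747351/104508292880 ≈ 1.3158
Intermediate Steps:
I(Y) = -5/3 + Y²/3 (I(Y) = -5/3 + (Y*Y)/3 = -5/3 + Y²/3)
j(N) = 7/N
o(g) = -21/20 (o(g) = -7/(-5/3 + (⅓)*5²) = -7/(-5/3 + (⅓)*25) = -7/(-5/3 + 25/3) = -7/20/3 = -7*3/20 = -1*21/20 = -21/20)
-122852/(-93371) + o(m(-12))/(-55964) = -122852/(-93371) - 21/20/(-55964) = -122852*(-1/93371) - 21/20*(-1/55964) = 122852/93371 + 21/1119280 = 137507747351/104508292880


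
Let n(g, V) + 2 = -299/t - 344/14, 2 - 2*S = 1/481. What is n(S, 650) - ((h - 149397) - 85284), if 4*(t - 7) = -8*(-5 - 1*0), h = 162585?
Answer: 8574169/119 ≈ 72052.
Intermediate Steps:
t = 17 (t = 7 + (-8*(-5 - 1*0))/4 = 7 + (-8*(-5 + 0))/4 = 7 + (-8*(-5))/4 = 7 + (1/4)*40 = 7 + 10 = 17)
S = 961/962 (S = 1 - 1/2/481 = 1 - 1/2*1/481 = 1 - 1/962 = 961/962 ≈ 0.99896)
n(g, V) = -5255/119 (n(g, V) = -2 + (-299/17 - 344/14) = -2 + (-299*1/17 - 344*1/14) = -2 + (-299/17 - 172/7) = -2 - 5017/119 = -5255/119)
n(S, 650) - ((h - 149397) - 85284) = -5255/119 - ((162585 - 149397) - 85284) = -5255/119 - (13188 - 85284) = -5255/119 - 1*(-72096) = -5255/119 + 72096 = 8574169/119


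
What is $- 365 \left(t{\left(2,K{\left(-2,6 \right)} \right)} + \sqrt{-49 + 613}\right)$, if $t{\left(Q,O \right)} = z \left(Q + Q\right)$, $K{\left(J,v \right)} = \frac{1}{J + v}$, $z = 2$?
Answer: $-2920 - 730 \sqrt{141} \approx -11588.0$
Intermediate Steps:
$t{\left(Q,O \right)} = 4 Q$ ($t{\left(Q,O \right)} = 2 \left(Q + Q\right) = 2 \cdot 2 Q = 4 Q$)
$- 365 \left(t{\left(2,K{\left(-2,6 \right)} \right)} + \sqrt{-49 + 613}\right) = - 365 \left(4 \cdot 2 + \sqrt{-49 + 613}\right) = - 365 \left(8 + \sqrt{564}\right) = - 365 \left(8 + 2 \sqrt{141}\right) = -2920 - 730 \sqrt{141}$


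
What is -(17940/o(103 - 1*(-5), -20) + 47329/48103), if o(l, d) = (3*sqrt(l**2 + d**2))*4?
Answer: -47329/48103 - 115*sqrt(754)/232 ≈ -14.595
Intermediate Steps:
o(l, d) = 12*sqrt(d**2 + l**2) (o(l, d) = (3*sqrt(d**2 + l**2))*4 = 12*sqrt(d**2 + l**2))
-(17940/o(103 - 1*(-5), -20) + 47329/48103) = -(17940/((12*sqrt((-20)**2 + (103 - 1*(-5))**2))) + 47329/48103) = -(17940/((12*sqrt(400 + (103 + 5)**2))) + 47329*(1/48103)) = -(17940/((12*sqrt(400 + 108**2))) + 47329/48103) = -(17940/((12*sqrt(400 + 11664))) + 47329/48103) = -(17940/((12*sqrt(12064))) + 47329/48103) = -(17940/((12*(4*sqrt(754)))) + 47329/48103) = -(17940/((48*sqrt(754))) + 47329/48103) = -(17940*(sqrt(754)/36192) + 47329/48103) = -(115*sqrt(754)/232 + 47329/48103) = -(47329/48103 + 115*sqrt(754)/232) = -47329/48103 - 115*sqrt(754)/232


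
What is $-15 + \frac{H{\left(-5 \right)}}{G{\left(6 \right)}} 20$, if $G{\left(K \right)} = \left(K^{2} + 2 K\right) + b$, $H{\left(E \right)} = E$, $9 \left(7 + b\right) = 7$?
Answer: $- \frac{1635}{94} \approx -17.394$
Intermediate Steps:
$b = - \frac{56}{9}$ ($b = -7 + \frac{1}{9} \cdot 7 = -7 + \frac{7}{9} = - \frac{56}{9} \approx -6.2222$)
$G{\left(K \right)} = - \frac{56}{9} + K^{2} + 2 K$ ($G{\left(K \right)} = \left(K^{2} + 2 K\right) - \frac{56}{9} = - \frac{56}{9} + K^{2} + 2 K$)
$-15 + \frac{H{\left(-5 \right)}}{G{\left(6 \right)}} 20 = -15 + - \frac{5}{- \frac{56}{9} + 6^{2} + 2 \cdot 6} \cdot 20 = -15 + - \frac{5}{- \frac{56}{9} + 36 + 12} \cdot 20 = -15 + - \frac{5}{\frac{376}{9}} \cdot 20 = -15 + \left(-5\right) \frac{9}{376} \cdot 20 = -15 - \frac{225}{94} = - \frac{1635}{94}$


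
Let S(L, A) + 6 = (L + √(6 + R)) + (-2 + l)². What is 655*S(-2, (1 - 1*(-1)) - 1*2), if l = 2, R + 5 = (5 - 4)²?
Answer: -5240 + 655*√2 ≈ -4313.7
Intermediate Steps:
R = -4 (R = -5 + (5 - 4)² = -5 + 1² = -5 + 1 = -4)
S(L, A) = -6 + L + √2 (S(L, A) = -6 + ((L + √(6 - 4)) + (-2 + 2)²) = -6 + ((L + √2) + 0²) = -6 + ((L + √2) + 0) = -6 + (L + √2) = -6 + L + √2)
655*S(-2, (1 - 1*(-1)) - 1*2) = 655*(-6 - 2 + √2) = 655*(-8 + √2) = -5240 + 655*√2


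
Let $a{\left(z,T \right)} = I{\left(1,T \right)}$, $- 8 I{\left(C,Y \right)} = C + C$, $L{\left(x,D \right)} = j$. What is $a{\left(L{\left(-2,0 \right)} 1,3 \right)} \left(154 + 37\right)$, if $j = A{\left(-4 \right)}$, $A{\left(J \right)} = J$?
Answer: $- \frac{191}{4} \approx -47.75$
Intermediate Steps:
$j = -4$
$L{\left(x,D \right)} = -4$
$I{\left(C,Y \right)} = - \frac{C}{4}$ ($I{\left(C,Y \right)} = - \frac{C + C}{8} = - \frac{2 C}{8} = - \frac{C}{4}$)
$a{\left(z,T \right)} = - \frac{1}{4}$ ($a{\left(z,T \right)} = \left(- \frac{1}{4}\right) 1 = - \frac{1}{4}$)
$a{\left(L{\left(-2,0 \right)} 1,3 \right)} \left(154 + 37\right) = - \frac{154 + 37}{4} = \left(- \frac{1}{4}\right) 191 = - \frac{191}{4}$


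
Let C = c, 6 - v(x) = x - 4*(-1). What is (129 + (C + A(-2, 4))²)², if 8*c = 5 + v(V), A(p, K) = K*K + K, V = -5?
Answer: 5593225/16 ≈ 3.4958e+5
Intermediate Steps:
A(p, K) = K + K² (A(p, K) = K² + K = K + K²)
v(x) = 2 - x (v(x) = 6 - (x - 4*(-1)) = 6 - (x + 4) = 6 - (4 + x) = 6 + (-4 - x) = 2 - x)
c = 3/2 (c = (5 + (2 - 1*(-5)))/8 = (5 + (2 + 5))/8 = (5 + 7)/8 = (⅛)*12 = 3/2 ≈ 1.5000)
C = 3/2 ≈ 1.5000
(129 + (C + A(-2, 4))²)² = (129 + (3/2 + 4*(1 + 4))²)² = (129 + (3/2 + 4*5)²)² = (129 + (3/2 + 20)²)² = (129 + (43/2)²)² = (129 + 1849/4)² = (2365/4)² = 5593225/16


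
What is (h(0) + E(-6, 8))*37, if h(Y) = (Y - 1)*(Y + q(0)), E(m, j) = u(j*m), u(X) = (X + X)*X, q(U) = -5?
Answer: 170681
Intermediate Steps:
u(X) = 2*X**2 (u(X) = (2*X)*X = 2*X**2)
E(m, j) = 2*j**2*m**2 (E(m, j) = 2*(j*m)**2 = 2*(j**2*m**2) = 2*j**2*m**2)
h(Y) = (-1 + Y)*(-5 + Y) (h(Y) = (Y - 1)*(Y - 5) = (-1 + Y)*(-5 + Y))
(h(0) + E(-6, 8))*37 = ((5 + 0**2 - 6*0) + 2*8**2*(-6)**2)*37 = ((5 + 0 + 0) + 2*64*36)*37 = (5 + 4608)*37 = 4613*37 = 170681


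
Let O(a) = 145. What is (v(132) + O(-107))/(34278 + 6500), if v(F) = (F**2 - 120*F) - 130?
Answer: 1599/40778 ≈ 0.039212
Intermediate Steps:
v(F) = -130 + F**2 - 120*F
(v(132) + O(-107))/(34278 + 6500) = ((-130 + 132**2 - 120*132) + 145)/(34278 + 6500) = ((-130 + 17424 - 15840) + 145)/40778 = (1454 + 145)*(1/40778) = 1599*(1/40778) = 1599/40778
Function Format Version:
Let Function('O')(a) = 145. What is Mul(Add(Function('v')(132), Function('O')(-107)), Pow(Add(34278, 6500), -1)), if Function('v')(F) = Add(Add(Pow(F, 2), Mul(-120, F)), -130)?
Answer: Rational(1599, 40778) ≈ 0.039212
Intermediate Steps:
Function('v')(F) = Add(-130, Pow(F, 2), Mul(-120, F))
Mul(Add(Function('v')(132), Function('O')(-107)), Pow(Add(34278, 6500), -1)) = Mul(Add(Add(-130, Pow(132, 2), Mul(-120, 132)), 145), Pow(Add(34278, 6500), -1)) = Mul(Add(Add(-130, 17424, -15840), 145), Pow(40778, -1)) = Mul(Add(1454, 145), Rational(1, 40778)) = Mul(1599, Rational(1, 40778)) = Rational(1599, 40778)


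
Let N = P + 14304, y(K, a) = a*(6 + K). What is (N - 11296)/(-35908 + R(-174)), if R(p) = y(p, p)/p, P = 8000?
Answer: -2752/9019 ≈ -0.30513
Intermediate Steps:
N = 22304 (N = 8000 + 14304 = 22304)
R(p) = 6 + p (R(p) = (p*(6 + p))/p = 6 + p)
(N - 11296)/(-35908 + R(-174)) = (22304 - 11296)/(-35908 + (6 - 174)) = 11008/(-35908 - 168) = 11008/(-36076) = 11008*(-1/36076) = -2752/9019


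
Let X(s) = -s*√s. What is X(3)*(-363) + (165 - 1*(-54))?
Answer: 219 + 1089*√3 ≈ 2105.2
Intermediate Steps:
X(s) = -s^(3/2)
X(3)*(-363) + (165 - 1*(-54)) = -3^(3/2)*(-363) + (165 - 1*(-54)) = -3*√3*(-363) + (165 + 54) = -3*√3*(-363) + 219 = 1089*√3 + 219 = 219 + 1089*√3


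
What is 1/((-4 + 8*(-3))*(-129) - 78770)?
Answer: -1/75158 ≈ -1.3305e-5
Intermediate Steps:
1/((-4 + 8*(-3))*(-129) - 78770) = 1/((-4 - 24)*(-129) - 78770) = 1/(-28*(-129) - 78770) = 1/(3612 - 78770) = 1/(-75158) = -1/75158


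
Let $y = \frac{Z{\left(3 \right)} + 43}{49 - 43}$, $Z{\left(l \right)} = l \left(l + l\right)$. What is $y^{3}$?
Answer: $\frac{226981}{216} \approx 1050.8$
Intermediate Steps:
$Z{\left(l \right)} = 2 l^{2}$ ($Z{\left(l \right)} = l 2 l = 2 l^{2}$)
$y = \frac{61}{6}$ ($y = \frac{2 \cdot 3^{2} + 43}{49 - 43} = \frac{2 \cdot 9 + 43}{6} = \left(18 + 43\right) \frac{1}{6} = 61 \cdot \frac{1}{6} = \frac{61}{6} \approx 10.167$)
$y^{3} = \left(\frac{61}{6}\right)^{3} = \frac{226981}{216}$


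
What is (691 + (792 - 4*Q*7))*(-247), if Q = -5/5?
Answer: -373217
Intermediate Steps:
Q = -1 (Q = -5*1/5 = -1)
(691 + (792 - 4*Q*7))*(-247) = (691 + (792 - 4*(-1)*7))*(-247) = (691 + (792 + 4*7))*(-247) = (691 + (792 + 28))*(-247) = (691 + 820)*(-247) = 1511*(-247) = -373217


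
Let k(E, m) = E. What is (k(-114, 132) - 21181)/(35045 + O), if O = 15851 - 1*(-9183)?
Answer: -21295/60079 ≈ -0.35445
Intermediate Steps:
O = 25034 (O = 15851 + 9183 = 25034)
(k(-114, 132) - 21181)/(35045 + O) = (-114 - 21181)/(35045 + 25034) = -21295/60079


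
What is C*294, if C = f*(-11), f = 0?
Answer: 0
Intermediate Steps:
C = 0 (C = 0*(-11) = 0)
C*294 = 0*294 = 0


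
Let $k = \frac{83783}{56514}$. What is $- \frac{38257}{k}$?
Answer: $- \frac{2162056098}{83783} \approx -25805.0$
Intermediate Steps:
$k = \frac{83783}{56514}$ ($k = 83783 \cdot \frac{1}{56514} = \frac{83783}{56514} \approx 1.4825$)
$- \frac{38257}{k} = - \frac{38257}{\frac{83783}{56514}} = \left(-38257\right) \frac{56514}{83783} = - \frac{2162056098}{83783}$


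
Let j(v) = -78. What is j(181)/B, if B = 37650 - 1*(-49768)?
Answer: -39/43709 ≈ -0.00089226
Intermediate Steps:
B = 87418 (B = 37650 + 49768 = 87418)
j(181)/B = -78/87418 = -78*1/87418 = -39/43709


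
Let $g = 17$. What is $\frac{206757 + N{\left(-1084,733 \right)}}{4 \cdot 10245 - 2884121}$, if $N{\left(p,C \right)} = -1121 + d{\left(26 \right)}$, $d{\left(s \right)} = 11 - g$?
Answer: $- \frac{205630}{2843141} \approx -0.072325$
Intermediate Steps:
$d{\left(s \right)} = -6$ ($d{\left(s \right)} = 11 - 17 = -6$)
$N{\left(p,C \right)} = -1127$ ($N{\left(p,C \right)} = -1121 - 6 = -1127$)
$\frac{206757 + N{\left(-1084,733 \right)}}{4 \cdot 10245 - 2884121} = \frac{206757 - 1127}{4 \cdot 10245 - 2884121} = \frac{205630}{40980 - 2884121} = \frac{205630}{-2843141} = 205630 \left(- \frac{1}{2843141}\right) = - \frac{205630}{2843141}$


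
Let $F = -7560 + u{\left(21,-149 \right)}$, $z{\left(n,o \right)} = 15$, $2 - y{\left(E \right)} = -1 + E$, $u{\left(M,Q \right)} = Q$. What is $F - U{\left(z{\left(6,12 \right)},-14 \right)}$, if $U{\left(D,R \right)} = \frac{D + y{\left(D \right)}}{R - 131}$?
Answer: $- \frac{1117802}{145} \approx -7709.0$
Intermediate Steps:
$y{\left(E \right)} = 3 - E$ ($y{\left(E \right)} = 2 - \left(-1 + E\right) = 3 - E$)
$F = -7709$ ($F = -7560 - 149 = -7709$)
$U{\left(D,R \right)} = \frac{3}{-131 + R}$ ($U{\left(D,R \right)} = \frac{D - \left(-3 + D\right)}{R - 131} = \frac{3}{-131 + R}$)
$F - U{\left(z{\left(6,12 \right)},-14 \right)} = -7709 - \frac{3}{-131 - 14} = -7709 - \frac{3}{-145} = -7709 - 3 \left(- \frac{1}{145}\right) = -7709 - - \frac{3}{145} = -7709 + \frac{3}{145} = - \frac{1117802}{145}$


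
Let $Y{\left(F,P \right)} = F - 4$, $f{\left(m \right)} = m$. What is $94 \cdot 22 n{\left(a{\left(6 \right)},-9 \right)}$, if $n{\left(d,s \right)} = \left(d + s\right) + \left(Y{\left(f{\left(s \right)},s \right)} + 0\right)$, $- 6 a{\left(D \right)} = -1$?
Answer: $- \frac{135454}{3} \approx -45151.0$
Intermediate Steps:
$Y{\left(F,P \right)} = -4 + F$ ($Y{\left(F,P \right)} = F - 4 = -4 + F$)
$a{\left(D \right)} = \frac{1}{6}$ ($a{\left(D \right)} = \left(- \frac{1}{6}\right) \left(-1\right) = \frac{1}{6}$)
$n{\left(d,s \right)} = -4 + d + 2 s$ ($n{\left(d,s \right)} = \left(d + s\right) + \left(\left(-4 + s\right) + 0\right) = \left(d + s\right) + \left(-4 + s\right) = -4 + d + 2 s$)
$94 \cdot 22 n{\left(a{\left(6 \right)},-9 \right)} = 94 \cdot 22 \left(-4 + \frac{1}{6} + 2 \left(-9\right)\right) = 2068 \left(-4 + \frac{1}{6} - 18\right) = 2068 \left(- \frac{131}{6}\right) = - \frac{135454}{3}$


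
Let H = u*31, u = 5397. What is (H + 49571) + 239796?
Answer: 456674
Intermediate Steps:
H = 167307 (H = 5397*31 = 167307)
(H + 49571) + 239796 = (167307 + 49571) + 239796 = 216878 + 239796 = 456674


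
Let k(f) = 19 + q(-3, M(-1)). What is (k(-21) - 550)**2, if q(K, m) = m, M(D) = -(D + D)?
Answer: 279841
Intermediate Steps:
M(D) = -2*D
k(f) = 21 (k(f) = 19 - 2*(-1) = 19 + 2 = 21)
(k(-21) - 550)**2 = (21 - 550)**2 = (-529)**2 = 279841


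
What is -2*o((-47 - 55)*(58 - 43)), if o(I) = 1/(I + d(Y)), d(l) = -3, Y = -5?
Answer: 2/1533 ≈ 0.0013046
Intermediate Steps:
o(I) = 1/(-3 + I) (o(I) = 1/(I - 3) = 1/(-3 + I))
-2*o((-47 - 55)*(58 - 43)) = -2/(-3 + (-47 - 55)*(58 - 43)) = -2/(-3 - 102*15) = -2/(-3 - 1530) = -2/(-1533) = -2*(-1/1533) = 2/1533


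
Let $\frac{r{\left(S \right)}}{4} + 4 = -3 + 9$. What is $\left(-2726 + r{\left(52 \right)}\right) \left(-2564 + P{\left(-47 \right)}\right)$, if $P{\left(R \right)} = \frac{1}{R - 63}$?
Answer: $\frac{383293719}{55} \approx 6.969 \cdot 10^{6}$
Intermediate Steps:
$r{\left(S \right)} = 8$ ($r{\left(S \right)} = -16 + 4 \left(-3 + 9\right) = -16 + 4 \cdot 6 = -16 + 24 = 8$)
$P{\left(R \right)} = \frac{1}{-63 + R}$
$\left(-2726 + r{\left(52 \right)}\right) \left(-2564 + P{\left(-47 \right)}\right) = \left(-2726 + 8\right) \left(-2564 + \frac{1}{-63 - 47}\right) = - 2718 \left(-2564 + \frac{1}{-110}\right) = - 2718 \left(-2564 - \frac{1}{110}\right) = \left(-2718\right) \left(- \frac{282041}{110}\right) = \frac{383293719}{55}$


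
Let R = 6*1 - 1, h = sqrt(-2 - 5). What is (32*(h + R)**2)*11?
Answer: 6336 + 3520*I*sqrt(7) ≈ 6336.0 + 9313.0*I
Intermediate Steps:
h = I*sqrt(7) (h = sqrt(-7) = I*sqrt(7) ≈ 2.6458*I)
R = 5 (R = 6 - 1 = 5)
(32*(h + R)**2)*11 = (32*(I*sqrt(7) + 5)**2)*11 = (32*(5 + I*sqrt(7))**2)*11 = 352*(5 + I*sqrt(7))**2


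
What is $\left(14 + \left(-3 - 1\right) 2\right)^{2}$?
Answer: $36$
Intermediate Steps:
$\left(14 + \left(-3 - 1\right) 2\right)^{2} = \left(14 - 8\right)^{2} = 6^{2} = 36$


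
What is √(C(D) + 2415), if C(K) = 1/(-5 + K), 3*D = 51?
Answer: √86943/6 ≈ 49.143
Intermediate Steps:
D = 17 (D = (⅓)*51 = 17)
√(C(D) + 2415) = √(1/(-5 + 17) + 2415) = √(1/12 + 2415) = √(28981/12) = √86943/6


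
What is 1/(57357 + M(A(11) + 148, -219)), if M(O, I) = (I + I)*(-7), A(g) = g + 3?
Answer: 1/60423 ≈ 1.6550e-5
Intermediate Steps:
A(g) = 3 + g
M(O, I) = -14*I (M(O, I) = (2*I)*(-7) = -14*I)
1/(57357 + M(A(11) + 148, -219)) = 1/(57357 - 14*(-219)) = 1/(57357 + 3066) = 1/60423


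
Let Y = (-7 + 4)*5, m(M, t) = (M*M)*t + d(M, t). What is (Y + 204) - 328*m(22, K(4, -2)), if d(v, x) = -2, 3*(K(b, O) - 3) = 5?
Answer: -2219993/3 ≈ -7.4000e+5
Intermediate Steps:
K(b, O) = 14/3 (K(b, O) = 3 + (⅓)*5 = 3 + 5/3 = 14/3)
m(M, t) = -2 + t*M² (m(M, t) = (M*M)*t - 2 = M²*t - 2 = t*M² - 2 = -2 + t*M²)
Y = -15 (Y = -3*5 = -15)
(Y + 204) - 328*m(22, K(4, -2)) = (-15 + 204) - 328*(-2 + (14/3)*22²) = 189 - 328*(-2 + (14/3)*484) = 189 - 328*(-2 + 6776/3) = 189 - 328*6770/3 = 189 - 2220560/3 = -2219993/3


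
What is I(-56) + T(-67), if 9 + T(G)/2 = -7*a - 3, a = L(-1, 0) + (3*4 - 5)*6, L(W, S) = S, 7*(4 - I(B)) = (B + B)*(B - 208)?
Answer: -4832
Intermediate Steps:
I(B) = 4 - 2*B*(-208 + B)/7 (I(B) = 4 - (B + B)*(B - 208)/7 = 4 - 2*B*(-208 + B)/7)
a = 42 (a = 0 + (3*4 - 5)*6 = 0 + (12 - 5)*6 = 0 + 7*6 = 0 + 42 = 42)
T(G) = -612 (T(G) = -18 + 2*(-7*42 - 3) = -18 + 2*(-294 - 3) = -18 + 2*(-297) = -18 - 594 = -612)
I(-56) + T(-67) = (4 - 2/7*(-56)**2 + (416/7)*(-56)) - 612 = (4 - 2/7*3136 - 3328) - 612 = (4 - 896 - 3328) - 612 = -4220 - 612 = -4832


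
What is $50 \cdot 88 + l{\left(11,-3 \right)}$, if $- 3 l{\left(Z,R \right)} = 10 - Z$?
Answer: $\frac{13201}{3} \approx 4400.3$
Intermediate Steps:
$l{\left(Z,R \right)} = - \frac{10}{3} + \frac{Z}{3}$ ($l{\left(Z,R \right)} = - \frac{10 - Z}{3} = - \frac{10}{3} + \frac{Z}{3}$)
$50 \cdot 88 + l{\left(11,-3 \right)} = 50 \cdot 88 + \left(- \frac{10}{3} + \frac{1}{3} \cdot 11\right) = 4400 + \left(- \frac{10}{3} + \frac{11}{3}\right) = 4400 + \frac{1}{3} = \frac{13201}{3}$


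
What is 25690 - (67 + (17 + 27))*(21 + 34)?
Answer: 19585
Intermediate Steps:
25690 - (67 + (17 + 27))*(21 + 34) = 25690 - (67 + 44)*55 = 25690 - 111*55 = 25690 - 1*6105 = 25690 - 6105 = 19585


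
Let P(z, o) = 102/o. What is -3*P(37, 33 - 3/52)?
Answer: -5304/571 ≈ -9.2890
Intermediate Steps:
-3*P(37, 33 - 3/52) = -306/(33 - 3/52) = -306/1713/52 = -306*52/1713 = -3*1768/571 = -5304/571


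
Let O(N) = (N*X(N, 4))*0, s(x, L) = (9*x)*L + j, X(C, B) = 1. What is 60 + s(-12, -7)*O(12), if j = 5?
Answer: 60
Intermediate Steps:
s(x, L) = 5 + 9*L*x (s(x, L) = (9*x)*L + 5 = 9*L*x + 5 = 5 + 9*L*x)
O(N) = 0 (O(N) = (N*1)*0 = N*0 = 0)
60 + s(-12, -7)*O(12) = 60 + (5 + 9*(-7)*(-12))*0 = 60 + (5 + 756)*0 = 60 + 761*0 = 60 + 0 = 60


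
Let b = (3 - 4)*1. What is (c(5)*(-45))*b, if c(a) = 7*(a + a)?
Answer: 3150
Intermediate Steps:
c(a) = 14*a (c(a) = 7*(2*a) = 14*a)
b = -1 (b = -1*1 = -1)
(c(5)*(-45))*b = ((14*5)*(-45))*(-1) = (70*(-45))*(-1) = -3150*(-1) = 3150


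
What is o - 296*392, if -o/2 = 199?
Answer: -116430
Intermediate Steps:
o = -398 (o = -2*199 = -398)
o - 296*392 = -398 - 296*392 = -398 - 116032 = -116430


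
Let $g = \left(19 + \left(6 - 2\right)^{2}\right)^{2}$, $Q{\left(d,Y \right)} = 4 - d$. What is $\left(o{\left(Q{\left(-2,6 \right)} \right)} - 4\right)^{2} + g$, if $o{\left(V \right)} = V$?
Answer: $1229$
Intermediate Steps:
$g = 1225$ ($g = \left(19 + 4^{2}\right)^{2} = \left(19 + 16\right)^{2} = 35^{2} = 1225$)
$\left(o{\left(Q{\left(-2,6 \right)} \right)} - 4\right)^{2} + g = \left(\left(4 - -2\right) - 4\right)^{2} + 1225 = \left(\left(4 + 2\right) - 4\right)^{2} + 1225 = \left(6 - 4\right)^{2} + 1225 = 2^{2} + 1225 = 4 + 1225 = 1229$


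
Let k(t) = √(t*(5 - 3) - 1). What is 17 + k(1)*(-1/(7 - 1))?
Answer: 101/6 ≈ 16.833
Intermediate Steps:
k(t) = √(-1 + 2*t) (k(t) = √(t*2 - 1) = √(2*t - 1) = √(-1 + 2*t))
17 + k(1)*(-1/(7 - 1)) = 17 + √(-1 + 2*1)*(-1/(7 - 1)) = 17 + √(-1 + 2)*(-1/6) = 17 + √1*((⅙)*(-1)) = 17 + 1*(-⅙) = 17 - ⅙ = 101/6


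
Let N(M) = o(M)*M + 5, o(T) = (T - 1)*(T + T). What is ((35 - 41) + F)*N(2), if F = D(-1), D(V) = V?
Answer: -91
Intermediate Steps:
F = -1
o(T) = 2*T*(-1 + T) (o(T) = (-1 + T)*(2*T) = 2*T*(-1 + T))
N(M) = 5 + 2*M²*(-1 + M) (N(M) = (2*M*(-1 + M))*M + 5 = 2*M²*(-1 + M) + 5 = 5 + 2*M²*(-1 + M))
((35 - 41) + F)*N(2) = ((35 - 41) - 1)*(5 + 2*2²*(-1 + 2)) = (-6 - 1)*(5 + 2*4*1) = -7*(5 + 8) = -7*13 = -91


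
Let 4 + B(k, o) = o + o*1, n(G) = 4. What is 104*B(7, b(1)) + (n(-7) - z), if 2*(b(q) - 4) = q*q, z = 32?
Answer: 492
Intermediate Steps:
b(q) = 4 + q²/2 (b(q) = 4 + (q*q)/2 = 4 + q²/2)
B(k, o) = -4 + 2*o (B(k, o) = -4 + (o + o*1) = -4 + (o + o) = -4 + 2*o)
104*B(7, b(1)) + (n(-7) - z) = 104*(-4 + 2*(4 + (½)*1²)) + (4 - 1*32) = 104*(-4 + 2*(4 + (½)*1)) + (4 - 32) = 104*(-4 + 2*(4 + ½)) - 28 = 104*(-4 + 2*(9/2)) - 28 = 104*(-4 + 9) - 28 = 104*5 - 28 = 520 - 28 = 492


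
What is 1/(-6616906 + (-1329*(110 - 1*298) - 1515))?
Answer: -1/6368569 ≈ -1.5702e-7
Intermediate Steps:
1/(-6616906 + (-1329*(110 - 1*298) - 1515)) = 1/(-6616906 + (-1329*(110 - 298) - 1515)) = 1/(-6616906 + (-1329*(-188) - 1515)) = 1/(-6616906 + (249852 - 1515)) = 1/(-6616906 + 248337) = 1/(-6368569) = -1/6368569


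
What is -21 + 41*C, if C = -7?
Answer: -308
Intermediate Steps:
-21 + 41*C = -21 + 41*(-7) = -21 - 287 = -308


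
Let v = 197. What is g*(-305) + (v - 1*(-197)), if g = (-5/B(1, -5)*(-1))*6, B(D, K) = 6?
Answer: -1131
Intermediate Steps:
g = 5 (g = (-5/6*(-1))*6 = (-5*⅙*(-1))*6 = -⅚*(-1)*6 = (⅚)*6 = 5)
g*(-305) + (v - 1*(-197)) = 5*(-305) + (197 - 1*(-197)) = -1525 + (197 + 197) = -1525 + 394 = -1131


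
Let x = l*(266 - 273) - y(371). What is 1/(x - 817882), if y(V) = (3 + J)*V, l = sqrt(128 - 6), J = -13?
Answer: -407086/331438019803 + 7*sqrt(122)/662876039606 ≈ -1.2281e-6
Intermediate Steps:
l = sqrt(122) ≈ 11.045
y(V) = -10*V (y(V) = (3 - 13)*V = -10*V)
x = 3710 - 7*sqrt(122) (x = sqrt(122)*(266 - 273) - (-10)*371 = sqrt(122)*(-7) - 1*(-3710) = -7*sqrt(122) + 3710 = 3710 - 7*sqrt(122) ≈ 3632.7)
1/(x - 817882) = 1/((3710 - 7*sqrt(122)) - 817882) = 1/(-814172 - 7*sqrt(122))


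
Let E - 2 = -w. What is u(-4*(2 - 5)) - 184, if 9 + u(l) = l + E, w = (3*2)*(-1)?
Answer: -173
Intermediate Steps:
w = -6 (w = 6*(-1) = -6)
E = 8 (E = 2 - 1*(-6) = 2 + 6 = 8)
u(l) = -1 + l (u(l) = -9 + (l + 8) = -9 + (8 + l) = -1 + l)
u(-4*(2 - 5)) - 184 = (-1 - 4*(2 - 5)) - 184 = (-1 - 4*(-3)) - 184 = (-1 + 12) - 184 = 11 - 184 = -173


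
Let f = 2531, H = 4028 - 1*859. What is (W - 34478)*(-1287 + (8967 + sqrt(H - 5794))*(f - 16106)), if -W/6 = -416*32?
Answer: -5525734994928 - 3081117750*I*sqrt(105) ≈ -5.5257e+12 - 3.1572e+10*I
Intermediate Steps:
H = 3169 (H = 4028 - 859 = 3169)
W = 79872 (W = -(-2496)*32 = -6*(-13312) = 79872)
(W - 34478)*(-1287 + (8967 + sqrt(H - 5794))*(f - 16106)) = (79872 - 34478)*(-1287 + (8967 + sqrt(3169 - 5794))*(2531 - 16106)) = 45394*(-1287 + (8967 + sqrt(-2625))*(-13575)) = 45394*(-1287 + (8967 + 5*I*sqrt(105))*(-13575)) = 45394*(-1287 + (-121727025 - 67875*I*sqrt(105))) = 45394*(-121728312 - 67875*I*sqrt(105)) = -5525734994928 - 3081117750*I*sqrt(105)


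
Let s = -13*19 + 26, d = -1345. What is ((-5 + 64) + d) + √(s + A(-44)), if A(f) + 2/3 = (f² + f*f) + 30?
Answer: -1286 + √33123/3 ≈ -1225.3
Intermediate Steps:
A(f) = 88/3 + 2*f² (A(f) = -⅔ + ((f² + f*f) + 30) = -⅔ + ((f² + f²) + 30) = -⅔ + (2*f² + 30) = -⅔ + (30 + 2*f²) = 88/3 + 2*f²)
s = -221 (s = -247 + 26 = -221)
((-5 + 64) + d) + √(s + A(-44)) = ((-5 + 64) - 1345) + √(-221 + (88/3 + 2*(-44)²)) = (59 - 1345) + √(-221 + (88/3 + 2*1936)) = -1286 + √(-221 + (88/3 + 3872)) = -1286 + √(-221 + 11704/3) = -1286 + √(11041/3) = -1286 + √33123/3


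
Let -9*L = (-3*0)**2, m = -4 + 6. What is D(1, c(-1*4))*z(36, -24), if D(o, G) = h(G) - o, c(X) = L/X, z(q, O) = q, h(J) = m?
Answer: 36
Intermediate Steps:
m = 2
h(J) = 2
L = 0 (L = -(-3*0)**2/9 = -1/9*0**2 = -1/9*0 = 0)
c(X) = 0 (c(X) = 0/X = 0)
D(o, G) = 2 - o
D(1, c(-1*4))*z(36, -24) = (2 - 1*1)*36 = (2 - 1)*36 = 1*36 = 36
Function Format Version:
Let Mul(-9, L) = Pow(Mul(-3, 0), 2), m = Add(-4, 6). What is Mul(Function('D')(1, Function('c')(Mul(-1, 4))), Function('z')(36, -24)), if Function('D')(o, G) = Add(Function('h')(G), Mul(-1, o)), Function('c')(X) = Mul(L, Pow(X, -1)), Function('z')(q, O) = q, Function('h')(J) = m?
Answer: 36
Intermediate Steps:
m = 2
Function('h')(J) = 2
L = 0 (L = Mul(Rational(-1, 9), Pow(Mul(-3, 0), 2)) = Mul(Rational(-1, 9), Pow(0, 2)) = Mul(Rational(-1, 9), 0) = 0)
Function('c')(X) = 0 (Function('c')(X) = Mul(0, Pow(X, -1)) = 0)
Function('D')(o, G) = Add(2, Mul(-1, o))
Mul(Function('D')(1, Function('c')(Mul(-1, 4))), Function('z')(36, -24)) = Mul(Add(2, Mul(-1, 1)), 36) = Mul(Add(2, -1), 36) = Mul(1, 36) = 36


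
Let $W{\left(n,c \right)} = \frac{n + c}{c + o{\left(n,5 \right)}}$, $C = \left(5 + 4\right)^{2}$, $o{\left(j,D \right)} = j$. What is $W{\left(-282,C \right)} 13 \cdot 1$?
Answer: $13$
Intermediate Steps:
$C = 81$ ($C = 9^{2} = 81$)
$W{\left(n,c \right)} = 1$ ($W{\left(n,c \right)} = \frac{n + c}{c + n} = \frac{c + n}{c + n} = 1$)
$W{\left(-282,C \right)} 13 \cdot 1 = 1 \cdot 13 \cdot 1 = 1 \cdot 13 = 13$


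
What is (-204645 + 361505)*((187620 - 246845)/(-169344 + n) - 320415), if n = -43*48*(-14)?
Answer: -160430656567675/3192 ≈ -5.0260e+10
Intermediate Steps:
n = 28896 (n = -2064*(-14) = 28896)
(-204645 + 361505)*((187620 - 246845)/(-169344 + n) - 320415) = (-204645 + 361505)*((187620 - 246845)/(-169344 + 28896) - 320415) = 156860*(-59225/(-140448) - 320415) = 156860*(-59225*(-1/140448) - 320415) = 156860*(59225/140448 - 320415) = 156860*(-45001586695/140448) = -160430656567675/3192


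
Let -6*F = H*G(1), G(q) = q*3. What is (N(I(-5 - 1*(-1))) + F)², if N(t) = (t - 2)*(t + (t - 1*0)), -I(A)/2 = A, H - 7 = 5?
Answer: 8100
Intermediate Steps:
H = 12 (H = 7 + 5 = 12)
G(q) = 3*q
I(A) = -2*A
F = -6 (F = -2*3*1 = -2*3 = -⅙*36 = -6)
N(t) = 2*t*(-2 + t) (N(t) = (-2 + t)*(t + (t + 0)) = (-2 + t)*(t + t) = (-2 + t)*(2*t) = 2*t*(-2 + t))
(N(I(-5 - 1*(-1))) + F)² = (2*(-2*(-5 - 1*(-1)))*(-2 - 2*(-5 - 1*(-1))) - 6)² = (2*(-2*(-5 + 1))*(-2 - 2*(-5 + 1)) - 6)² = (2*(-2*(-4))*(-2 - 2*(-4)) - 6)² = (2*8*(-2 + 8) - 6)² = (2*8*6 - 6)² = (96 - 6)² = 90² = 8100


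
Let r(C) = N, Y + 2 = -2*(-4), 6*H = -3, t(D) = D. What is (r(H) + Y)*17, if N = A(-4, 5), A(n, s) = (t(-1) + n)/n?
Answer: 493/4 ≈ 123.25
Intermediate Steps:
H = -½ (H = (⅙)*(-3) = -½ ≈ -0.50000)
Y = 6 (Y = -2 - 2*(-4) = -2 + 8 = 6)
A(n, s) = (-1 + n)/n
N = 5/4 (N = (-1 - 4)/(-4) = -¼*(-5) = 5/4 ≈ 1.2500)
r(C) = 5/4
(r(H) + Y)*17 = (5/4 + 6)*17 = (29/4)*17 = 493/4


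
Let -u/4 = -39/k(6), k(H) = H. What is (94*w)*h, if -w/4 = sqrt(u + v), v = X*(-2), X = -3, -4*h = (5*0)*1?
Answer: 0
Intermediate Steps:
h = 0 (h = -5*0/4 = -0 = -1/4*0 = 0)
u = 26 (u = -(-156)/6 = -4*(-13/2) = 26)
v = 6 (v = -3*(-2) = 6)
w = -16*sqrt(2) (w = -4*sqrt(26 + 6) = -16*sqrt(2) ≈ -22.627)
(94*w)*h = (94*(-16*sqrt(2)))*0 = -1504*sqrt(2)*0 = 0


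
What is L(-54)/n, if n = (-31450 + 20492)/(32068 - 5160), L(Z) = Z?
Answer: 726516/5479 ≈ 132.60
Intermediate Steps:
n = -5479/13454 (n = -10958/26908 = -10958*1/26908 = -5479/13454 ≈ -0.40724)
L(-54)/n = -54/(-5479/13454) = -54*(-13454/5479) = 726516/5479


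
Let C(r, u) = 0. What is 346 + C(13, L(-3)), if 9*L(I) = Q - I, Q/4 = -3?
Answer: 346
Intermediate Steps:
Q = -12 (Q = 4*(-3) = -12)
L(I) = -4/3 - I/9 (L(I) = (-12 - I)/9 = -4/3 - I/9)
346 + C(13, L(-3)) = 346 + 0 = 346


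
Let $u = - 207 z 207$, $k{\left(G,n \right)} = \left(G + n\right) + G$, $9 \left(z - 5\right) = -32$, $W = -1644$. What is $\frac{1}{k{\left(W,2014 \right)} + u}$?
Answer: $- \frac{1}{63167} \approx -1.5831 \cdot 10^{-5}$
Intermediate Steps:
$z = \frac{13}{9}$ ($z = 5 + \frac{1}{9} \left(-32\right) = 5 - \frac{32}{9} = \frac{13}{9} \approx 1.4444$)
$k{\left(G,n \right)} = n + 2 G$
$u = -61893$ ($u = \left(-207\right) \frac{13}{9} \cdot 207 = \left(-299\right) 207 = -61893$)
$\frac{1}{k{\left(W,2014 \right)} + u} = \frac{1}{\left(2014 + 2 \left(-1644\right)\right) - 61893} = \frac{1}{\left(2014 - 3288\right) - 61893} = \frac{1}{-1274 - 61893} = \frac{1}{-63167} = - \frac{1}{63167}$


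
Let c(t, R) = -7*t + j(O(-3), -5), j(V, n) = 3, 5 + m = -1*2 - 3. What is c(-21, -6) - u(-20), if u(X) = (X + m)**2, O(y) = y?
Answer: -750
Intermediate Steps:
m = -10 (m = -5 + (-1*2 - 3) = -5 + (-2 - 3) = -5 - 5 = -10)
u(X) = (-10 + X)**2 (u(X) = (X - 10)**2 = (-10 + X)**2)
c(t, R) = 3 - 7*t (c(t, R) = -7*t + 3 = 3 - 7*t)
c(-21, -6) - u(-20) = (3 - 7*(-21)) - (-10 - 20)**2 = (3 + 147) - 1*(-30)**2 = 150 - 1*900 = 150 - 900 = -750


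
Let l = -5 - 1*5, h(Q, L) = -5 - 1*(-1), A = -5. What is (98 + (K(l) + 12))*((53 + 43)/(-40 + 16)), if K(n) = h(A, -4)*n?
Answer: -600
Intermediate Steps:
h(Q, L) = -4 (h(Q, L) = -5 + 1 = -4)
l = -10 (l = -5 - 5 = -10)
K(n) = -4*n
(98 + (K(l) + 12))*((53 + 43)/(-40 + 16)) = (98 + (-4*(-10) + 12))*((53 + 43)/(-40 + 16)) = (98 + (40 + 12))*(96/(-24)) = (98 + 52)*(96*(-1/24)) = 150*(-4) = -600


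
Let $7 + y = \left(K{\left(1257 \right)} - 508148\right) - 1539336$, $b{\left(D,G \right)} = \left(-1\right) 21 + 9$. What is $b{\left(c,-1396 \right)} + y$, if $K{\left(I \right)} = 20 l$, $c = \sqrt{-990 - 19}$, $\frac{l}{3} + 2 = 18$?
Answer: $-2046543$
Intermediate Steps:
$l = 48$ ($l = -6 + 3 \cdot 18 = -6 + 54 = 48$)
$c = i \sqrt{1009}$ ($c = \sqrt{-1009} = i \sqrt{1009} \approx 31.765 i$)
$K{\left(I \right)} = 960$ ($K{\left(I \right)} = 20 \cdot 48 = 960$)
$b{\left(D,G \right)} = -12$ ($b{\left(D,G \right)} = -21 + 9 = -12$)
$y = -2046531$ ($y = -7 + \left(\left(960 - 508148\right) - 1539336\right) = -7 - 2046524 = -2046531$)
$b{\left(c,-1396 \right)} + y = -12 - 2046531 = -2046543$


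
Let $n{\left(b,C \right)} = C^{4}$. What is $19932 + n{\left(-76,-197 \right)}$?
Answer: $1506158413$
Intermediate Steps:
$19932 + n{\left(-76,-197 \right)} = 19932 + \left(-197\right)^{4} = 19932 + 1506138481 = 1506158413$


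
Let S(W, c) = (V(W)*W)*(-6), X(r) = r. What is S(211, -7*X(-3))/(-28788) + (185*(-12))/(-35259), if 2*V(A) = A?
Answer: 530356353/112781788 ≈ 4.7025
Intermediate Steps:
V(A) = A/2
S(W, c) = -3*W**2 (S(W, c) = ((W/2)*W)*(-6) = (W**2/2)*(-6) = -3*W**2)
S(211, -7*X(-3))/(-28788) + (185*(-12))/(-35259) = -3*211**2/(-28788) + (185*(-12))/(-35259) = -3*44521*(-1/28788) - 2220*(-1/35259) = -133563*(-1/28788) + 740/11753 = 44521/9596 + 740/11753 = 530356353/112781788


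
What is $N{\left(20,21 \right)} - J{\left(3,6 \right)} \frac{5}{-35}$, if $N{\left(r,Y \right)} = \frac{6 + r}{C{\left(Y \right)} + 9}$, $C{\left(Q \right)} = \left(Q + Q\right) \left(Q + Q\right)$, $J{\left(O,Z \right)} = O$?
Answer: $\frac{5501}{12411} \approx 0.44324$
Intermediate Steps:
$C{\left(Q \right)} = 4 Q^{2}$ ($C{\left(Q \right)} = 2 Q 2 Q = 4 Q^{2}$)
$N{\left(r,Y \right)} = \frac{6 + r}{9 + 4 Y^{2}}$ ($N{\left(r,Y \right)} = \frac{6 + r}{4 Y^{2} + 9} = \frac{6 + r}{9 + 4 Y^{2}}$)
$N{\left(20,21 \right)} - J{\left(3,6 \right)} \frac{5}{-35} = \frac{6 + 20}{9 + 4 \cdot 21^{2}} - 3 \frac{5}{-35} = \frac{1}{9 + 4 \cdot 441} \cdot 26 - 3 \cdot 5 \left(- \frac{1}{35}\right) = \frac{1}{9 + 1764} \cdot 26 - 3 \left(- \frac{1}{7}\right) = \frac{1}{1773} \cdot 26 - - \frac{3}{7} = \frac{1}{1773} \cdot 26 + \frac{3}{7} = \frac{26}{1773} + \frac{3}{7} = \frac{5501}{12411}$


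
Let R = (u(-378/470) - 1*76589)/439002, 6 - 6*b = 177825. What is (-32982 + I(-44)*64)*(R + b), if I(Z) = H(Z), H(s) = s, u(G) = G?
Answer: 54725860478185841/51582735 ≈ 1.0609e+9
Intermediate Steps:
b = -59273/2 (b = 1 - 1/6*177825 = 1 - 59275/2 = -59273/2 ≈ -29637.)
I(Z) = Z
R = -8999302/51582735 (R = (-378/470 - 1*76589)/439002 = (-378*1/470 - 76589)*(1/439002) = (-189/235 - 76589)*(1/439002) = -17998604/235*1/439002 = -8999302/51582735 ≈ -0.17446)
(-32982 + I(-44)*64)*(R + b) = (-32982 - 44*64)*(-8999302/51582735 - 59273/2) = (-32982 - 2816)*(-3057481450259/103165470) = -35798*(-3057481450259/103165470) = 54725860478185841/51582735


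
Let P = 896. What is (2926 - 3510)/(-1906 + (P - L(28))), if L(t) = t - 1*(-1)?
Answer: 584/1039 ≈ 0.56208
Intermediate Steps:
L(t) = 1 + t (L(t) = t + 1 = 1 + t)
(2926 - 3510)/(-1906 + (P - L(28))) = (2926 - 3510)/(-1906 + (896 - (1 + 28))) = -584/(-1906 + (896 - 1*29)) = -584/(-1906 + (896 - 29)) = -584/(-1906 + 867) = -584/(-1039) = -584*(-1/1039) = 584/1039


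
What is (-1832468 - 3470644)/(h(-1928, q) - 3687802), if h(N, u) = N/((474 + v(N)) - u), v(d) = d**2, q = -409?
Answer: 9858662862252/6855747460331 ≈ 1.4380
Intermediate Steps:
h(N, u) = N/(474 + N**2 - u) (h(N, u) = N/((474 + N**2) - u) = N/(474 + N**2 - u))
(-1832468 - 3470644)/(h(-1928, q) - 3687802) = (-1832468 - 3470644)/(-1928/(474 + (-1928)**2 - 1*(-409)) - 3687802) = -5303112/(-1928/(474 + 3717184 + 409) - 3687802) = -5303112/(-1928/3718067 - 3687802) = -5303112/(-13711494920662/3718067) = -5303112*(-3718067/13711494920662) = 9858662862252/6855747460331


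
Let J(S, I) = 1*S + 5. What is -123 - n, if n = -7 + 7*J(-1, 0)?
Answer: -144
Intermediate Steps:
J(S, I) = 5 + S (J(S, I) = S + 5 = 5 + S)
n = 21 (n = -7 + 7*(5 - 1) = -7 + 7*4 = -7 + 28 = 21)
-123 - n = -123 - 1*21 = -123 - 21 = -144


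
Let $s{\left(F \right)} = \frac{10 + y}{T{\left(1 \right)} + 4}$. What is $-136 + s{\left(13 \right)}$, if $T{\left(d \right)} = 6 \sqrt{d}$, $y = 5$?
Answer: $- \frac{269}{2} \approx -134.5$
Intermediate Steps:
$s{\left(F \right)} = \frac{3}{2}$ ($s{\left(F \right)} = \frac{10 + 5}{6 \sqrt{1} + 4} = \frac{15}{6 \cdot 1 + 4} = \frac{15}{6 + 4} = \frac{15}{10} = 15 \cdot \frac{1}{10} = \frac{3}{2}$)
$-136 + s{\left(13 \right)} = -136 + \frac{3}{2} = - \frac{269}{2}$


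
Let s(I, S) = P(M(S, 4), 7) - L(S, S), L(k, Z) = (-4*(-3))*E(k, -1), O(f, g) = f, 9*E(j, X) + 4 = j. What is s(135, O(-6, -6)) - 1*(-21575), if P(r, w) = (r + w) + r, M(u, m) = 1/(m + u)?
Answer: 64783/3 ≈ 21594.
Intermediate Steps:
E(j, X) = -4/9 + j/9
P(r, w) = w + 2*r
L(k, Z) = -16/3 + 4*k/3 (L(k, Z) = (-4*(-3))*(-4/9 + k/9) = 12*(-4/9 + k/9) = -16/3 + 4*k/3)
s(I, S) = 37/3 + 2/(4 + S) - 4*S/3 (s(I, S) = (7 + 2/(4 + S)) - (-16/3 + 4*S/3) = (7 + 2/(4 + S)) + (16/3 - 4*S/3) = 37/3 + 2/(4 + S) - 4*S/3)
s(135, O(-6, -6)) - 1*(-21575) = (6 + (4 - 6)*(37 - 4*(-6)))/(3*(4 - 6)) - 1*(-21575) = (⅓)*(6 - 2*(37 + 24))/(-2) + 21575 = (⅓)*(-½)*(6 - 2*61) + 21575 = (⅓)*(-½)*(6 - 122) + 21575 = (⅓)*(-½)*(-116) + 21575 = 58/3 + 21575 = 64783/3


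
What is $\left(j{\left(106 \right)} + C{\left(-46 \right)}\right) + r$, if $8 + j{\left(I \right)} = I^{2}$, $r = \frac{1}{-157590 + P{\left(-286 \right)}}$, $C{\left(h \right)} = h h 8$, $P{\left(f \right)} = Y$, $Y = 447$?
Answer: $\frac{4424518307}{157143} \approx 28156.0$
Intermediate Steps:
$P{\left(f \right)} = 447$
$C{\left(h \right)} = 8 h^{2}$ ($C{\left(h \right)} = h^{2} \cdot 8 = 8 h^{2}$)
$r = - \frac{1}{157143}$ ($r = \frac{1}{-157590 + 447} = \frac{1}{-157143} = - \frac{1}{157143} \approx -6.3636 \cdot 10^{-6}$)
$j{\left(I \right)} = -8 + I^{2}$
$\left(j{\left(106 \right)} + C{\left(-46 \right)}\right) + r = \left(\left(-8 + 106^{2}\right) + 8 \left(-46\right)^{2}\right) - \frac{1}{157143} = \left(\left(-8 + 11236\right) + 8 \cdot 2116\right) - \frac{1}{157143} = \left(11228 + 16928\right) - \frac{1}{157143} = 28156 - \frac{1}{157143} = \frac{4424518307}{157143}$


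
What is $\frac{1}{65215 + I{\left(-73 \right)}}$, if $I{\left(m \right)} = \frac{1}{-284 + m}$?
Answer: $\frac{357}{23281754} \approx 1.5334 \cdot 10^{-5}$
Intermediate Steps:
$\frac{1}{65215 + I{\left(-73 \right)}} = \frac{1}{65215 + \frac{1}{-284 - 73}} = \frac{1}{65215 + \frac{1}{-357}} = \frac{1}{65215 - \frac{1}{357}} = \frac{1}{\frac{23281754}{357}} = \frac{357}{23281754}$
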